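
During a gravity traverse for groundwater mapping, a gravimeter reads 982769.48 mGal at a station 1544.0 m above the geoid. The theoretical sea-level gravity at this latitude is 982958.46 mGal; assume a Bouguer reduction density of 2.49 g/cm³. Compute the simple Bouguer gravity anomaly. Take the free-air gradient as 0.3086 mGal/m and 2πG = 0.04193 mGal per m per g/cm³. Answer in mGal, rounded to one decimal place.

126.3

Free-air correction = 0.3086 × 1544.0 = 476.48 mGal
Free-air anomaly = 982769.48 − 982958.46 + (476.48) = 287.50 mGal
Bouguer slab correction = 0.04193 × 2.49 × 1544.0 = 161.20 mGal
Simple Bouguer anomaly = 287.50 − (161.20) = 126.30 mGal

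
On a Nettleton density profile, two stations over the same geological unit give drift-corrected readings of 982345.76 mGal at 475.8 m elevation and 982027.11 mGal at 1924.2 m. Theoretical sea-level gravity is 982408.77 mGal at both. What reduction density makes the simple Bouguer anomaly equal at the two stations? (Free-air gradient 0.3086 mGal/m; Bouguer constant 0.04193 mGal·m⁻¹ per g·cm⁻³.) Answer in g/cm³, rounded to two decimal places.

2.11

Δg_obs = 982027.11 − 982345.76 = -318.65 mGal over Δh = 1924.2 − 475.8 = 1448.4 m
Equal Bouguer anomalies ⇒ Δg_obs + (0.3086 − 0.04193ρ)·Δh = 0
0.3086 − 0.04193ρ = −Δg_obs/Δh = 0.22000
ρ = (0.3086 − 0.22000) / 0.04193 = 2.11 g/cm³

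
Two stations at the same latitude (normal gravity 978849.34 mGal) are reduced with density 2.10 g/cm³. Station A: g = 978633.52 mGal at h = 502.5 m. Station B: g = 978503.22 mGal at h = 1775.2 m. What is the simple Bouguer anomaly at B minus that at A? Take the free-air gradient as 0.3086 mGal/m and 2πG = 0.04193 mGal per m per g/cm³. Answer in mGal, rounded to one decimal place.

Δg_SB(A) = 978633.52 − 978849.34 + 0.3086×502.5 − 0.04193×2.10×502.5 = -105.00 mGal
Δg_SB(B) = 978503.22 − 978849.34 + 0.3086×1775.2 − 0.04193×2.10×1775.2 = 45.40 mGal
Difference = 45.40 − (-105.00) = 150.40 mGal

150.4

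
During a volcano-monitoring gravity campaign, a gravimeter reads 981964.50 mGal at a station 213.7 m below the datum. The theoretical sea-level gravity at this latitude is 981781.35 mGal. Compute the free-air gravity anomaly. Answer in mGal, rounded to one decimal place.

Free-air correction = 0.3086 × -213.7 = -65.95 mGal
Free-air anomaly = 981964.50 − 981781.35 + (-65.95) = 117.20 mGal

117.2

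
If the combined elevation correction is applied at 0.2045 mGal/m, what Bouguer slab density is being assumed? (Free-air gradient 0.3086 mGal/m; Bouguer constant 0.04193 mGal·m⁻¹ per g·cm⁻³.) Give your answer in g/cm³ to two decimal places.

0.2045 = 0.3086 − 0.04193 × ρ
ρ = (0.3086 − 0.2045) / 0.04193 = 2.48 g/cm³

2.48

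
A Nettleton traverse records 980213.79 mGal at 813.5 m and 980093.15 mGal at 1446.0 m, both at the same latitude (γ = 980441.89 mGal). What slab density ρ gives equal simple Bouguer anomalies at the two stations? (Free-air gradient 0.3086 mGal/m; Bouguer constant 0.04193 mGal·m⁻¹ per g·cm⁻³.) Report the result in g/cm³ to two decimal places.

Δg_obs = 980093.15 − 980213.79 = -120.64 mGal over Δh = 1446.0 − 813.5 = 632.5 m
Equal Bouguer anomalies ⇒ Δg_obs + (0.3086 − 0.04193ρ)·Δh = 0
0.3086 − 0.04193ρ = −Δg_obs/Δh = 0.19074
ρ = (0.3086 − 0.19074) / 0.04193 = 2.81 g/cm³

2.81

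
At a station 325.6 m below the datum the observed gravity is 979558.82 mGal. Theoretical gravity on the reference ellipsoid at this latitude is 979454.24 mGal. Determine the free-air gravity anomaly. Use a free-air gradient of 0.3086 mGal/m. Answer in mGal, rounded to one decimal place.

4.1

Free-air correction = 0.3086 × -325.6 = -100.48 mGal
Free-air anomaly = 979558.82 − 979454.24 + (-100.48) = 4.10 mGal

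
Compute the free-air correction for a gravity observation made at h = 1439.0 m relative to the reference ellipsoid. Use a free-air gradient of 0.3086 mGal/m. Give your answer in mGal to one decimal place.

Free-air correction = 0.3086 × 1439.0 = 444.1 mGal

444.1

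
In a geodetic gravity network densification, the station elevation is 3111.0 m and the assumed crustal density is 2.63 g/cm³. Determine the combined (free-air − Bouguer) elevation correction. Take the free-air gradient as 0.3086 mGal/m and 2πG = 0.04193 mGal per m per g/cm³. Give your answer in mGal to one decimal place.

Combined gradient = 0.3086 − 0.04193 × 2.63 = 0.1983241 mGal/m
Combined elevation correction = 0.1983241 × 3111.0 = 617.0 mGal

617.0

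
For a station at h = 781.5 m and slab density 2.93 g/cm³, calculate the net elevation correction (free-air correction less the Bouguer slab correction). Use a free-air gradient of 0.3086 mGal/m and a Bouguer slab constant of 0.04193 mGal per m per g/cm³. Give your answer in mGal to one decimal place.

Combined gradient = 0.3086 − 0.04193 × 2.93 = 0.1857451 mGal/m
Combined elevation correction = 0.1857451 × 781.5 = 145.2 mGal

145.2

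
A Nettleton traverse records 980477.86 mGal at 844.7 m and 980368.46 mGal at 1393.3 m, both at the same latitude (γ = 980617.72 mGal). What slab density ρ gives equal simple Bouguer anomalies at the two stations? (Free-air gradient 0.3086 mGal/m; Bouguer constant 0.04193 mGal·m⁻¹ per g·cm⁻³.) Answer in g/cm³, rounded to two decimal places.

Δg_obs = 980368.46 − 980477.86 = -109.40 mGal over Δh = 1393.3 − 844.7 = 548.6 m
Equal Bouguer anomalies ⇒ Δg_obs + (0.3086 − 0.04193ρ)·Δh = 0
0.3086 − 0.04193ρ = −Δg_obs/Δh = 0.19942
ρ = (0.3086 − 0.19942) / 0.04193 = 2.60 g/cm³

2.60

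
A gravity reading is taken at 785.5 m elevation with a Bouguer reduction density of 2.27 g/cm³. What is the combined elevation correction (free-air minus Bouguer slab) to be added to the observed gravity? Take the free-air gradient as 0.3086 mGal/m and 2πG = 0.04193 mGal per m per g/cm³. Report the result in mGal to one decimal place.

Combined gradient = 0.3086 − 0.04193 × 2.27 = 0.2134189 mGal/m
Combined elevation correction = 0.2134189 × 785.5 = 167.6 mGal

167.6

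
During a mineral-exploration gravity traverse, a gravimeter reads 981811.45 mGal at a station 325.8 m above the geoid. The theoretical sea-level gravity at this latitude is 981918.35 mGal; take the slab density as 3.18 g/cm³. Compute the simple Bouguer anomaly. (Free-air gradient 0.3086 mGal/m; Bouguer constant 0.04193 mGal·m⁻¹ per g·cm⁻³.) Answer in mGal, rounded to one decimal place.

Free-air correction = 0.3086 × 325.8 = 100.54 mGal
Free-air anomaly = 981811.45 − 981918.35 + (100.54) = -6.36 mGal
Bouguer slab correction = 0.04193 × 3.18 × 325.8 = 43.44 mGal
Simple Bouguer anomaly = -6.36 − (43.44) = -49.80 mGal

-49.8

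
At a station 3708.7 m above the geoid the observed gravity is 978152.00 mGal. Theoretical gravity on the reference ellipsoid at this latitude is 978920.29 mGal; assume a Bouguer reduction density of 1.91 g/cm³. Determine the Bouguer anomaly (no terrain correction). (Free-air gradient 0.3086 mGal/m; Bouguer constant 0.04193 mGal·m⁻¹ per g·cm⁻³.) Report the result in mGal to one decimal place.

79.2

Free-air correction = 0.3086 × 3708.7 = 1144.50 mGal
Free-air anomaly = 978152.00 − 978920.29 + (1144.50) = 376.21 mGal
Bouguer slab correction = 0.04193 × 1.91 × 3708.7 = 297.02 mGal
Simple Bouguer anomaly = 376.21 − (297.02) = 79.19 mGal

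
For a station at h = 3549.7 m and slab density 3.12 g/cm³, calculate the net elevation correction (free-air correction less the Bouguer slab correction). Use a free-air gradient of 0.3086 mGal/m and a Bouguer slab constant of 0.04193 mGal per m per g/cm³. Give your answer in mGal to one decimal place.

631.1

Combined gradient = 0.3086 − 0.04193 × 3.12 = 0.1777784 mGal/m
Combined elevation correction = 0.1777784 × 3549.7 = 631.1 mGal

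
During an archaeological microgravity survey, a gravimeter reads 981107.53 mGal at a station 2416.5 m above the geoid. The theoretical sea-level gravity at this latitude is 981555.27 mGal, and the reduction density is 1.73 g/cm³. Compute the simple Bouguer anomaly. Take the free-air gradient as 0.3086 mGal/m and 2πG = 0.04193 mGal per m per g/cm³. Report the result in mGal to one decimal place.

122.7

Free-air correction = 0.3086 × 2416.5 = 745.73 mGal
Free-air anomaly = 981107.53 − 981555.27 + (745.73) = 297.99 mGal
Bouguer slab correction = 0.04193 × 1.73 × 2416.5 = 175.29 mGal
Simple Bouguer anomaly = 297.99 − (175.29) = 122.70 mGal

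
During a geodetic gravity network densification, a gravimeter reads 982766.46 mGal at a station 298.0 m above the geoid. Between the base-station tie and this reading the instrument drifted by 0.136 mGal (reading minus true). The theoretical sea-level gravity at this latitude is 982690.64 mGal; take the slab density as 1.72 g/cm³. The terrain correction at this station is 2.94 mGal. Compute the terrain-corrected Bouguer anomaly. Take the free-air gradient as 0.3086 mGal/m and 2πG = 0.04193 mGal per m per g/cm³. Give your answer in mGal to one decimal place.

Drift-corrected reading = 982766.46 − (0.136) = 982766.324 mGal
Free-air correction = 0.3086 × 298.0 = 91.96 mGal
Free-air anomaly = 982766.324 − 982690.64 + (91.96) = 167.644 mGal
Bouguer slab correction = 0.04193 × 1.72 × 298.0 = 21.49 mGal
Simple Bouguer anomaly = 167.644 − (21.49) = 146.154 mGal
Complete Bouguer anomaly = 146.154 + 2.94 = 149.094 mGal

149.1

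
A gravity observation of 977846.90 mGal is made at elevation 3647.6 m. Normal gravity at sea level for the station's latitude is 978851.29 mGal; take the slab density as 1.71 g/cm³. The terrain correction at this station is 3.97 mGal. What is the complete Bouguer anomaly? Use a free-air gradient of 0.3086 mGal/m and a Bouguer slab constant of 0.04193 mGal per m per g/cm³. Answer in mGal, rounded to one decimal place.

-136.3

Free-air correction = 0.3086 × 3647.6 = 1125.65 mGal
Free-air anomaly = 977846.90 − 978851.29 + (1125.65) = 121.26 mGal
Bouguer slab correction = 0.04193 × 1.71 × 3647.6 = 261.53 mGal
Simple Bouguer anomaly = 121.26 − (261.53) = -140.27 mGal
Complete Bouguer anomaly = -140.27 + 3.97 = -136.30 mGal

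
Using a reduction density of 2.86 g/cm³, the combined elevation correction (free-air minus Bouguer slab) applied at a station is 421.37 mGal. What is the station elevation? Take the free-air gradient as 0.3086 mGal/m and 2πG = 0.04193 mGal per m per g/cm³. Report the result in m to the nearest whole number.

2233

Combined gradient = 0.3086 − 0.04193 × 2.86 = 0.1886802 mGal/m
h = 421.37 / 0.1886802 = 2233.25 m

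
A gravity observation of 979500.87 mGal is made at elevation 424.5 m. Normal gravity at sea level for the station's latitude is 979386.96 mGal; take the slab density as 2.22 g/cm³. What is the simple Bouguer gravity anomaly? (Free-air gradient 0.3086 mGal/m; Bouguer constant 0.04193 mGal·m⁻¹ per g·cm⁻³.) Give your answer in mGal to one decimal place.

205.4

Free-air correction = 0.3086 × 424.5 = 131.00 mGal
Free-air anomaly = 979500.87 − 979386.96 + (131.00) = 244.91 mGal
Bouguer slab correction = 0.04193 × 2.22 × 424.5 = 39.51 mGal
Simple Bouguer anomaly = 244.91 − (39.51) = 205.40 mGal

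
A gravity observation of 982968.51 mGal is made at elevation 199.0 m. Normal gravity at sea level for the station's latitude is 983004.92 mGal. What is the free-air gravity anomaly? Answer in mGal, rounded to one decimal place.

Free-air correction = 0.3086 × 199.0 = 61.41 mGal
Free-air anomaly = 982968.51 − 983004.92 + (61.41) = 25.00 mGal

25.0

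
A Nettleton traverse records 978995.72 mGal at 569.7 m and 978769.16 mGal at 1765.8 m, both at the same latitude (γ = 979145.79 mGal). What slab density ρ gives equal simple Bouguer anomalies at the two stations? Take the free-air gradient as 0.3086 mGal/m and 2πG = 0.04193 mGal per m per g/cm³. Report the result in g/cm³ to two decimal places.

2.84

Δg_obs = 978769.16 − 978995.72 = -226.56 mGal over Δh = 1765.8 − 569.7 = 1196.1 m
Equal Bouguer anomalies ⇒ Δg_obs + (0.3086 − 0.04193ρ)·Δh = 0
0.3086 − 0.04193ρ = −Δg_obs/Δh = 0.18942
ρ = (0.3086 − 0.18942) / 0.04193 = 2.84 g/cm³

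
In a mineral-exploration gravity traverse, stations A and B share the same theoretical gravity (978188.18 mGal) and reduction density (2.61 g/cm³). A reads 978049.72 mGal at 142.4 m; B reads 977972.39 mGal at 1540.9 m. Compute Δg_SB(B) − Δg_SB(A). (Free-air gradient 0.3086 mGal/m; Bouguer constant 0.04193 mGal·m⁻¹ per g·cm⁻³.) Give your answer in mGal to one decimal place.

201.2

Δg_SB(A) = 978049.72 − 978188.18 + 0.3086×142.4 − 0.04193×2.61×142.4 = -110.10 mGal
Δg_SB(B) = 977972.39 − 978188.18 + 0.3086×1540.9 − 0.04193×2.61×1540.9 = 91.10 mGal
Difference = 91.10 − (-110.10) = 201.20 mGal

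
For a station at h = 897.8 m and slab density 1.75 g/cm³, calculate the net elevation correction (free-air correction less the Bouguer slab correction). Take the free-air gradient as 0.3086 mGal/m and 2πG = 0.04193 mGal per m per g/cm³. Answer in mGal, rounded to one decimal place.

Combined gradient = 0.3086 − 0.04193 × 1.75 = 0.2352225 mGal/m
Combined elevation correction = 0.2352225 × 897.8 = 211.2 mGal

211.2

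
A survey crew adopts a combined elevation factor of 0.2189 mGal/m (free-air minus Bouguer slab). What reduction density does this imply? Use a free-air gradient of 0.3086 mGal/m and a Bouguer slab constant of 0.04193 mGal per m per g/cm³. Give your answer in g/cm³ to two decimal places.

0.2189 = 0.3086 − 0.04193 × ρ
ρ = (0.3086 − 0.2189) / 0.04193 = 2.14 g/cm³

2.14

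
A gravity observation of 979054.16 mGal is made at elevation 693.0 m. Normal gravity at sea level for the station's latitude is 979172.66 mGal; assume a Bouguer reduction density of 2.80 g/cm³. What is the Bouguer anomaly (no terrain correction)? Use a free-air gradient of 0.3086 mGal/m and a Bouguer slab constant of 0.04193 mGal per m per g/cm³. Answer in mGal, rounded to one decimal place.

14.0

Free-air correction = 0.3086 × 693.0 = 213.86 mGal
Free-air anomaly = 979054.16 − 979172.66 + (213.86) = 95.36 mGal
Bouguer slab correction = 0.04193 × 2.80 × 693.0 = 81.36 mGal
Simple Bouguer anomaly = 95.36 − (81.36) = 14.00 mGal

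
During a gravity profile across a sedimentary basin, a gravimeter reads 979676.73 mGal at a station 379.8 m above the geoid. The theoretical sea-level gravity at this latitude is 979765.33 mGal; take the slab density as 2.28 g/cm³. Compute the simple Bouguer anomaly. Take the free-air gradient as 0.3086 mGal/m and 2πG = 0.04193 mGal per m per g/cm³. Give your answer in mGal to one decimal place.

-7.7

Free-air correction = 0.3086 × 379.8 = 117.21 mGal
Free-air anomaly = 979676.73 − 979765.33 + (117.21) = 28.61 mGal
Bouguer slab correction = 0.04193 × 2.28 × 379.8 = 36.31 mGal
Simple Bouguer anomaly = 28.61 − (36.31) = -7.70 mGal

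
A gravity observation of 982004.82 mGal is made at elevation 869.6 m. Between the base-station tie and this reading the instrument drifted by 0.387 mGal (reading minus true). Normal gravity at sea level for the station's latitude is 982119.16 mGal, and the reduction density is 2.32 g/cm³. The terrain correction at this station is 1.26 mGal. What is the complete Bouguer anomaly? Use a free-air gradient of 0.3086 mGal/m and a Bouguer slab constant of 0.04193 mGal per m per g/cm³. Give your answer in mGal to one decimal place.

70.3

Drift-corrected reading = 982004.82 − (0.387) = 982004.433 mGal
Free-air correction = 0.3086 × 869.6 = 268.36 mGal
Free-air anomaly = 982004.433 − 982119.16 + (268.36) = 153.633 mGal
Bouguer slab correction = 0.04193 × 2.32 × 869.6 = 84.59 mGal
Simple Bouguer anomaly = 153.633 − (84.59) = 69.043 mGal
Complete Bouguer anomaly = 69.043 + 1.26 = 70.303 mGal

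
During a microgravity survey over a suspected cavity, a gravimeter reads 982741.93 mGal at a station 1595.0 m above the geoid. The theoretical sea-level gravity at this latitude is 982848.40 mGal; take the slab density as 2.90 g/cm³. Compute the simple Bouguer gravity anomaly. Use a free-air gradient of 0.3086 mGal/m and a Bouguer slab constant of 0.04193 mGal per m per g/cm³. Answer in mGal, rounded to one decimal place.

191.8

Free-air correction = 0.3086 × 1595.0 = 492.22 mGal
Free-air anomaly = 982741.93 − 982848.40 + (492.22) = 385.75 mGal
Bouguer slab correction = 0.04193 × 2.90 × 1595.0 = 193.95 mGal
Simple Bouguer anomaly = 385.75 − (193.95) = 191.80 mGal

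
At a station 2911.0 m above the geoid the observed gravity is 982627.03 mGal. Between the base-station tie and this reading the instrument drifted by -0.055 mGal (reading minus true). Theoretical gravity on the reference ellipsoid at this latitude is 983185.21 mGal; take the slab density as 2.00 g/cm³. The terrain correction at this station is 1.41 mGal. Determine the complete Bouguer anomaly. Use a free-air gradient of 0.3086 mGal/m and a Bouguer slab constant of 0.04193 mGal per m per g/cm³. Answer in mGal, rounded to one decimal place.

Drift-corrected reading = 982627.03 − (-0.055) = 982627.085 mGal
Free-air correction = 0.3086 × 2911.0 = 898.33 mGal
Free-air anomaly = 982627.085 − 983185.21 + (898.33) = 340.205 mGal
Bouguer slab correction = 0.04193 × 2.00 × 2911.0 = 244.12 mGal
Simple Bouguer anomaly = 340.205 − (244.12) = 96.085 mGal
Complete Bouguer anomaly = 96.085 + 1.41 = 97.495 mGal

97.5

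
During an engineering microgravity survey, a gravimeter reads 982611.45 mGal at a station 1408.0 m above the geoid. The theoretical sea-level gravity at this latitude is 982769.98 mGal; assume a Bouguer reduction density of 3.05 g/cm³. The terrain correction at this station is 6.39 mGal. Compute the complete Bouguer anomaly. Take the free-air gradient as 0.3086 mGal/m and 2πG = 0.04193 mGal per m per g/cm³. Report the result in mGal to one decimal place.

102.3

Free-air correction = 0.3086 × 1408.0 = 434.51 mGal
Free-air anomaly = 982611.45 − 982769.98 + (434.51) = 275.98 mGal
Bouguer slab correction = 0.04193 × 3.05 × 1408.0 = 180.06 mGal
Simple Bouguer anomaly = 275.98 − (180.06) = 95.92 mGal
Complete Bouguer anomaly = 95.92 + 6.39 = 102.31 mGal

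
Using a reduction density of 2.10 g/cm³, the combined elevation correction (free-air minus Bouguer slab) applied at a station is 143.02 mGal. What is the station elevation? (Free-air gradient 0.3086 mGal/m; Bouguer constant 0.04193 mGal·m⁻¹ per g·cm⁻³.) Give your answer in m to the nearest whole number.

648

Combined gradient = 0.3086 − 0.04193 × 2.10 = 0.2205470 mGal/m
h = 143.02 / 0.2205470 = 648.48 m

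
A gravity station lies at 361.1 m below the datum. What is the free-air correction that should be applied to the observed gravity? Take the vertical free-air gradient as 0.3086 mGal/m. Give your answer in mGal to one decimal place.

-111.4

Free-air correction = 0.3086 × -361.1 = -111.4 mGal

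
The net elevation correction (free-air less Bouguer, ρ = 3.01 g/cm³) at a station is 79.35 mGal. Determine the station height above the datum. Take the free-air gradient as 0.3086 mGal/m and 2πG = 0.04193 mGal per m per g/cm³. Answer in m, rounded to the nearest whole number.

435

Combined gradient = 0.3086 − 0.04193 × 3.01 = 0.1823907 mGal/m
h = 79.35 / 0.1823907 = 435.06 m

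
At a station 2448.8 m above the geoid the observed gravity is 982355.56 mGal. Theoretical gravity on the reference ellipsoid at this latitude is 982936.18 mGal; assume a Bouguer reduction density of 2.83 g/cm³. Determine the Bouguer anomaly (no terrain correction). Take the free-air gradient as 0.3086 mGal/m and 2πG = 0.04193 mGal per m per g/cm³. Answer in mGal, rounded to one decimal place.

-115.5

Free-air correction = 0.3086 × 2448.8 = 755.70 mGal
Free-air anomaly = 982355.56 − 982936.18 + (755.70) = 175.08 mGal
Bouguer slab correction = 0.04193 × 2.83 × 2448.8 = 290.58 mGal
Simple Bouguer anomaly = 175.08 − (290.58) = -115.50 mGal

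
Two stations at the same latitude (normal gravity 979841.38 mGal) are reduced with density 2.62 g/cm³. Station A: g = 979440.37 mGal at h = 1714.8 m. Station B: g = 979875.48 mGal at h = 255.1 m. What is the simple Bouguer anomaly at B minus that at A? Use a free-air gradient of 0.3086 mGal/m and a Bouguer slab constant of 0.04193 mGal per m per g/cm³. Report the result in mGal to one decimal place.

145.0

Δg_SB(A) = 979440.37 − 979841.38 + 0.3086×1714.8 − 0.04193×2.62×1714.8 = -60.20 mGal
Δg_SB(B) = 979875.48 − 979841.38 + 0.3086×255.1 − 0.04193×2.62×255.1 = 84.80 mGal
Difference = 84.80 − (-60.20) = 145.00 mGal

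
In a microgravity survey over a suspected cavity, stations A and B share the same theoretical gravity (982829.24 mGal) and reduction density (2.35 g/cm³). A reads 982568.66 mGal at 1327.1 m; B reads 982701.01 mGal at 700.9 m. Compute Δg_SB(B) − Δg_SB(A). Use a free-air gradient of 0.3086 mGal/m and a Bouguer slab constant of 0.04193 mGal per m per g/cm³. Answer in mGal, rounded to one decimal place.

Δg_SB(A) = 982568.66 − 982829.24 + 0.3086×1327.1 − 0.04193×2.35×1327.1 = 18.20 mGal
Δg_SB(B) = 982701.01 − 982829.24 + 0.3086×700.9 − 0.04193×2.35×700.9 = 19.00 mGal
Difference = 19.00 − (18.20) = 0.80 mGal

0.8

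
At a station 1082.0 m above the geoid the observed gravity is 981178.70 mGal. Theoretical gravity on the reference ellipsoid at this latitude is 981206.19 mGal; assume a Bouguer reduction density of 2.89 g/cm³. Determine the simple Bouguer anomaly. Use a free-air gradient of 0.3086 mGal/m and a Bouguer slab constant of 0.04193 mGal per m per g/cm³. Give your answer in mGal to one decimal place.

175.3

Free-air correction = 0.3086 × 1082.0 = 333.91 mGal
Free-air anomaly = 981178.70 − 981206.19 + (333.91) = 306.42 mGal
Bouguer slab correction = 0.04193 × 2.89 × 1082.0 = 131.11 mGal
Simple Bouguer anomaly = 306.42 − (131.11) = 175.31 mGal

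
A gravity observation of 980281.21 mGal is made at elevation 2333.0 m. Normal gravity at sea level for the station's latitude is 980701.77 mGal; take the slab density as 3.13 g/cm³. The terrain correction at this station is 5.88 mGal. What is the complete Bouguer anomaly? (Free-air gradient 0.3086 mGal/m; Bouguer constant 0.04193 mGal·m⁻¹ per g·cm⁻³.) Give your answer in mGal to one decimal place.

-0.9

Free-air correction = 0.3086 × 2333.0 = 719.96 mGal
Free-air anomaly = 980281.21 − 980701.77 + (719.96) = 299.40 mGal
Bouguer slab correction = 0.04193 × 3.13 × 2333.0 = 306.19 mGal
Simple Bouguer anomaly = 299.40 − (306.19) = -6.79 mGal
Complete Bouguer anomaly = -6.79 + 5.88 = -0.91 mGal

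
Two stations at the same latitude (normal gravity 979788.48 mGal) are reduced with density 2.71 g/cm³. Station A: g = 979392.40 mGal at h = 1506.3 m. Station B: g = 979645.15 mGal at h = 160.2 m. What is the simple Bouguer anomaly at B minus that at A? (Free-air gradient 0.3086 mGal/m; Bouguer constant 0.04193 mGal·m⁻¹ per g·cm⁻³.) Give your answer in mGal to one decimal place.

Δg_SB(A) = 979392.40 − 979788.48 + 0.3086×1506.3 − 0.04193×2.71×1506.3 = -102.40 mGal
Δg_SB(B) = 979645.15 − 979788.48 + 0.3086×160.2 − 0.04193×2.71×160.2 = -112.10 mGal
Difference = -112.10 − (-102.40) = -9.70 mGal

-9.7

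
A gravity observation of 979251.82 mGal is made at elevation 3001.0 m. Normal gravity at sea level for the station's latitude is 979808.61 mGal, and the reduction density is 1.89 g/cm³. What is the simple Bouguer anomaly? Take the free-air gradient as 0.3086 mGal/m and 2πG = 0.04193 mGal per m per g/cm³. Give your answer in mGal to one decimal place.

131.5

Free-air correction = 0.3086 × 3001.0 = 926.11 mGal
Free-air anomaly = 979251.82 − 979808.61 + (926.11) = 369.32 mGal
Bouguer slab correction = 0.04193 × 1.89 × 3001.0 = 237.82 mGal
Simple Bouguer anomaly = 369.32 − (237.82) = 131.50 mGal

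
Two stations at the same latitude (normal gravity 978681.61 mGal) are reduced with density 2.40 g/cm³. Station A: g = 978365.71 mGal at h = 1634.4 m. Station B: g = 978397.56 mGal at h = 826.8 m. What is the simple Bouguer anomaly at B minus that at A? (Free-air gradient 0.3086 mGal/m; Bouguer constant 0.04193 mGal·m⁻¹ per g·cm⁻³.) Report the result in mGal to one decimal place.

-136.1

Δg_SB(A) = 978365.71 − 978681.61 + 0.3086×1634.4 − 0.04193×2.40×1634.4 = 24.00 mGal
Δg_SB(B) = 978397.56 − 978681.61 + 0.3086×826.8 − 0.04193×2.40×826.8 = -112.10 mGal
Difference = -112.10 − (24.00) = -136.10 mGal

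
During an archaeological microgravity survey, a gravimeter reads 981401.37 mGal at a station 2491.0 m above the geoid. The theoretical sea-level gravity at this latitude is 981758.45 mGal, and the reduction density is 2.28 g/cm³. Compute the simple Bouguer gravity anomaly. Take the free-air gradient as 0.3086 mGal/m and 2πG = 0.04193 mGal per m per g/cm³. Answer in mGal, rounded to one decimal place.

173.5

Free-air correction = 0.3086 × 2491.0 = 768.72 mGal
Free-air anomaly = 981401.37 − 981758.45 + (768.72) = 411.64 mGal
Bouguer slab correction = 0.04193 × 2.28 × 2491.0 = 238.14 mGal
Simple Bouguer anomaly = 411.64 − (238.14) = 173.50 mGal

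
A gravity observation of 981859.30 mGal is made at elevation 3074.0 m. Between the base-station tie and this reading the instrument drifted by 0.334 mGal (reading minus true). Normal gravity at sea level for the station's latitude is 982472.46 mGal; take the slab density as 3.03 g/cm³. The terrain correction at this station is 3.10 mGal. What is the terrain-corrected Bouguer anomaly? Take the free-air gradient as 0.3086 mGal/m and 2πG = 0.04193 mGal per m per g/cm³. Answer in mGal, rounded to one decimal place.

-52.3

Drift-corrected reading = 981859.30 − (0.334) = 981858.966 mGal
Free-air correction = 0.3086 × 3074.0 = 948.64 mGal
Free-air anomaly = 981858.966 − 982472.46 + (948.64) = 335.146 mGal
Bouguer slab correction = 0.04193 × 3.03 × 3074.0 = 390.55 mGal
Simple Bouguer anomaly = 335.146 − (390.55) = -55.404 mGal
Complete Bouguer anomaly = -55.404 + 3.10 = -52.304 mGal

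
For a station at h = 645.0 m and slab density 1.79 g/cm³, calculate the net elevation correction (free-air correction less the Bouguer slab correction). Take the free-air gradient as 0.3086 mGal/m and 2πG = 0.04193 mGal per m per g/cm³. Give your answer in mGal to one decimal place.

150.6

Combined gradient = 0.3086 − 0.04193 × 1.79 = 0.2335453 mGal/m
Combined elevation correction = 0.2335453 × 645.0 = 150.6 mGal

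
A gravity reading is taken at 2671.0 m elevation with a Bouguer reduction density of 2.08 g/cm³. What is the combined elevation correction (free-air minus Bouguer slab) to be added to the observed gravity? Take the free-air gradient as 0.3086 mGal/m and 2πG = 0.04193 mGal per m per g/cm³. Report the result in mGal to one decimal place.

Combined gradient = 0.3086 − 0.04193 × 2.08 = 0.2213856 mGal/m
Combined elevation correction = 0.2213856 × 2671.0 = 591.3 mGal

591.3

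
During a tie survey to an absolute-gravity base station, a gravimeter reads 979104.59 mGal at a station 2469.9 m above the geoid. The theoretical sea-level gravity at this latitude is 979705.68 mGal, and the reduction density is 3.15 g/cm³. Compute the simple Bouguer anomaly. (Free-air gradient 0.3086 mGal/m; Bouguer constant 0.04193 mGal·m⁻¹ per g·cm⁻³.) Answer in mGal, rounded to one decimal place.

-165.1

Free-air correction = 0.3086 × 2469.9 = 762.21 mGal
Free-air anomaly = 979104.59 − 979705.68 + (762.21) = 161.12 mGal
Bouguer slab correction = 0.04193 × 3.15 × 2469.9 = 326.22 mGal
Simple Bouguer anomaly = 161.12 − (326.22) = -165.10 mGal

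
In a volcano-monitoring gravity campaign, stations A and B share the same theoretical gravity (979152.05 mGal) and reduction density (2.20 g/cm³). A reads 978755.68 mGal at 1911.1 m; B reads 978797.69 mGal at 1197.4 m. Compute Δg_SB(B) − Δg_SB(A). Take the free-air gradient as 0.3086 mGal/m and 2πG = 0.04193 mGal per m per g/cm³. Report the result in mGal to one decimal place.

-112.4

Δg_SB(A) = 978755.68 − 979152.05 + 0.3086×1911.1 − 0.04193×2.20×1911.1 = 17.10 mGal
Δg_SB(B) = 978797.69 − 979152.05 + 0.3086×1197.4 − 0.04193×2.20×1197.4 = -95.30 mGal
Difference = -95.30 − (17.10) = -112.40 mGal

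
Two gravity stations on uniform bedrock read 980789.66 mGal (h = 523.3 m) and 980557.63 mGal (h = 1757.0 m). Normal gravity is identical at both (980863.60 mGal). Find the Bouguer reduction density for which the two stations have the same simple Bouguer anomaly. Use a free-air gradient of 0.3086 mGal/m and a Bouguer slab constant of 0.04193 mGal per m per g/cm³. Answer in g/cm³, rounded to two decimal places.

Δg_obs = 980557.63 − 980789.66 = -232.03 mGal over Δh = 1757.0 − 523.3 = 1233.7 m
Equal Bouguer anomalies ⇒ Δg_obs + (0.3086 − 0.04193ρ)·Δh = 0
0.3086 − 0.04193ρ = −Δg_obs/Δh = 0.18808
ρ = (0.3086 − 0.18808) / 0.04193 = 2.87 g/cm³

2.87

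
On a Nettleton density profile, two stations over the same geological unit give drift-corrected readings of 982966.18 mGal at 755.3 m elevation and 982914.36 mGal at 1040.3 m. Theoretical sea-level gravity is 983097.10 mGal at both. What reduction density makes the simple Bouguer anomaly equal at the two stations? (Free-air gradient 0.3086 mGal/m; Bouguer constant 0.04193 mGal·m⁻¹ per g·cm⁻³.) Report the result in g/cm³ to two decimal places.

3.02

Δg_obs = 982914.36 − 982966.18 = -51.82 mGal over Δh = 1040.3 − 755.3 = 285.0 m
Equal Bouguer anomalies ⇒ Δg_obs + (0.3086 − 0.04193ρ)·Δh = 0
0.3086 − 0.04193ρ = −Δg_obs/Δh = 0.18182
ρ = (0.3086 − 0.18182) / 0.04193 = 3.02 g/cm³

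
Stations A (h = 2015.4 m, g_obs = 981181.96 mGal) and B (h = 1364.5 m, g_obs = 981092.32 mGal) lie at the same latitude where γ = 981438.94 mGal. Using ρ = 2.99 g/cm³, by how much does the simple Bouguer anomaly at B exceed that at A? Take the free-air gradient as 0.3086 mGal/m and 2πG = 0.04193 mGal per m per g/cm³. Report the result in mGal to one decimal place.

Δg_SB(A) = 981181.96 − 981438.94 + 0.3086×2015.4 − 0.04193×2.99×2015.4 = 112.30 mGal
Δg_SB(B) = 981092.32 − 981438.94 + 0.3086×1364.5 − 0.04193×2.99×1364.5 = -96.60 mGal
Difference = -96.60 − (112.30) = -208.90 mGal

-208.9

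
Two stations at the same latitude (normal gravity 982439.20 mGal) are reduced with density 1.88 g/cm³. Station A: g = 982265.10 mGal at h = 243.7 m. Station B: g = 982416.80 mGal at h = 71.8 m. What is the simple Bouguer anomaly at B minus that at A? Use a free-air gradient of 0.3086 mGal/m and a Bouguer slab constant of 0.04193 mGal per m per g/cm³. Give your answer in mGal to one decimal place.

112.2

Δg_SB(A) = 982265.10 − 982439.20 + 0.3086×243.7 − 0.04193×1.88×243.7 = -118.10 mGal
Δg_SB(B) = 982416.80 − 982439.20 + 0.3086×71.8 − 0.04193×1.88×71.8 = -5.90 mGal
Difference = -5.90 − (-118.10) = 112.20 mGal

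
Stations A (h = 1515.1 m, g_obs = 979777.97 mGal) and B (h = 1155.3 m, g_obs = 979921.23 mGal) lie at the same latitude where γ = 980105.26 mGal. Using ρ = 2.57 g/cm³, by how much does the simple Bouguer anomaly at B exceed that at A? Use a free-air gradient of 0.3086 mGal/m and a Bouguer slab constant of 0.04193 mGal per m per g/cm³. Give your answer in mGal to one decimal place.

Δg_SB(A) = 979777.97 − 980105.26 + 0.3086×1515.1 − 0.04193×2.57×1515.1 = -23.00 mGal
Δg_SB(B) = 979921.23 − 980105.26 + 0.3086×1155.3 − 0.04193×2.57×1155.3 = 48.00 mGal
Difference = 48.00 − (-23.00) = 71.00 mGal

71.0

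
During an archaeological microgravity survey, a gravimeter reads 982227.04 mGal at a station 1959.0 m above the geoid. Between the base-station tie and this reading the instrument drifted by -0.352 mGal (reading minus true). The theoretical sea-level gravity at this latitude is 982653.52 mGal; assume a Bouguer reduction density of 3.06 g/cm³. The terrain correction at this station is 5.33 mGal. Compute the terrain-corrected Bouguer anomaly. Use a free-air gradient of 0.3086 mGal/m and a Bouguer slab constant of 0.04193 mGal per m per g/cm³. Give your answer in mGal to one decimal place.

Drift-corrected reading = 982227.04 − (-0.352) = 982227.392 mGal
Free-air correction = 0.3086 × 1959.0 = 604.55 mGal
Free-air anomaly = 982227.392 − 982653.52 + (604.55) = 178.422 mGal
Bouguer slab correction = 0.04193 × 3.06 × 1959.0 = 251.35 mGal
Simple Bouguer anomaly = 178.422 − (251.35) = -72.928 mGal
Complete Bouguer anomaly = -72.928 + 5.33 = -67.598 mGal

-67.6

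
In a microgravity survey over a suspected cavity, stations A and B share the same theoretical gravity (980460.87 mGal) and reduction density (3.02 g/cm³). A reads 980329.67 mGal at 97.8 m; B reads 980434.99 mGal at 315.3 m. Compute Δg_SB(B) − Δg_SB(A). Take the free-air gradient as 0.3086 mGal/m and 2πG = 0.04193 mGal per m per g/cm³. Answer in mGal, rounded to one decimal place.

Δg_SB(A) = 980329.67 − 980460.87 + 0.3086×97.8 − 0.04193×3.02×97.8 = -113.40 mGal
Δg_SB(B) = 980434.99 − 980460.87 + 0.3086×315.3 − 0.04193×3.02×315.3 = 31.50 mGal
Difference = 31.50 − (-113.40) = 144.90 mGal

144.9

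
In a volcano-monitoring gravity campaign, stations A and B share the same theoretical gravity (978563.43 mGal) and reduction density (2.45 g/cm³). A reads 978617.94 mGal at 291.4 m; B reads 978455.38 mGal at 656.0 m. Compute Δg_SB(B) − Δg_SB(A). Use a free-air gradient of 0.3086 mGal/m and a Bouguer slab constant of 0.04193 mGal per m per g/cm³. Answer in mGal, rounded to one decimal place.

Δg_SB(A) = 978617.94 − 978563.43 + 0.3086×291.4 − 0.04193×2.45×291.4 = 114.50 mGal
Δg_SB(B) = 978455.38 − 978563.43 + 0.3086×656.0 − 0.04193×2.45×656.0 = 27.00 mGal
Difference = 27.00 − (114.50) = -87.50 mGal

-87.5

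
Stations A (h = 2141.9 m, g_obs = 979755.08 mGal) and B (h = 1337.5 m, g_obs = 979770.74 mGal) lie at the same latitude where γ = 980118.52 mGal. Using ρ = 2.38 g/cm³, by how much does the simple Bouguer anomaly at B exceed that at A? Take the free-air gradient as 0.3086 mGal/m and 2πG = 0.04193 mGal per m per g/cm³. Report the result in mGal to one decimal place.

-152.3

Δg_SB(A) = 979755.08 − 980118.52 + 0.3086×2141.9 − 0.04193×2.38×2141.9 = 83.80 mGal
Δg_SB(B) = 979770.74 − 980118.52 + 0.3086×1337.5 − 0.04193×2.38×1337.5 = -68.50 mGal
Difference = -68.50 − (83.80) = -152.30 mGal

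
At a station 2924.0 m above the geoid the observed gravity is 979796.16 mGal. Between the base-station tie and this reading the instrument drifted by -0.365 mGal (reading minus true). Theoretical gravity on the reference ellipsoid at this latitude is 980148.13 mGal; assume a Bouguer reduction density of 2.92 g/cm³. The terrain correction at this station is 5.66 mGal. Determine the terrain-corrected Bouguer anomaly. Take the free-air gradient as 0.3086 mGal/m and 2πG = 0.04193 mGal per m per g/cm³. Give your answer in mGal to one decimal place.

Drift-corrected reading = 979796.16 − (-0.365) = 979796.525 mGal
Free-air correction = 0.3086 × 2924.0 = 902.35 mGal
Free-air anomaly = 979796.525 − 980148.13 + (902.35) = 550.745 mGal
Bouguer slab correction = 0.04193 × 2.92 × 2924.0 = 358.00 mGal
Simple Bouguer anomaly = 550.745 − (358.00) = 192.745 mGal
Complete Bouguer anomaly = 192.745 + 5.66 = 198.405 mGal

198.4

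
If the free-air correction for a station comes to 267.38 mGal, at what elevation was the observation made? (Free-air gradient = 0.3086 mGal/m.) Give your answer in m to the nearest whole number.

h = 267.38 / 0.3086 = 866.43 m

866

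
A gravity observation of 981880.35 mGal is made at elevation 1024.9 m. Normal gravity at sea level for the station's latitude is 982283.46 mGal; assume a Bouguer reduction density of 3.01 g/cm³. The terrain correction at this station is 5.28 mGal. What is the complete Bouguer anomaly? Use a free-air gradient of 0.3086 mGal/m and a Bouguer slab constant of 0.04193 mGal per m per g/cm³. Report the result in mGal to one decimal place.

Free-air correction = 0.3086 × 1024.9 = 316.28 mGal
Free-air anomaly = 981880.35 − 982283.46 + (316.28) = -86.83 mGal
Bouguer slab correction = 0.04193 × 3.01 × 1024.9 = 129.35 mGal
Simple Bouguer anomaly = -86.83 − (129.35) = -216.18 mGal
Complete Bouguer anomaly = -216.18 + 5.28 = -210.90 mGal

-210.9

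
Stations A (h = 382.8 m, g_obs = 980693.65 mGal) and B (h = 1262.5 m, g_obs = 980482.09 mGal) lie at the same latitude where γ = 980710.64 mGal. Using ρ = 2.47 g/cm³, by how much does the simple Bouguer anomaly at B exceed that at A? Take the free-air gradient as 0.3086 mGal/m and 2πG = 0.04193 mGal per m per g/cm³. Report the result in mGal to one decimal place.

-31.2

Δg_SB(A) = 980693.65 − 980710.64 + 0.3086×382.8 − 0.04193×2.47×382.8 = 61.50 mGal
Δg_SB(B) = 980482.09 − 980710.64 + 0.3086×1262.5 − 0.04193×2.47×1262.5 = 30.30 mGal
Difference = 30.30 − (61.50) = -31.20 mGal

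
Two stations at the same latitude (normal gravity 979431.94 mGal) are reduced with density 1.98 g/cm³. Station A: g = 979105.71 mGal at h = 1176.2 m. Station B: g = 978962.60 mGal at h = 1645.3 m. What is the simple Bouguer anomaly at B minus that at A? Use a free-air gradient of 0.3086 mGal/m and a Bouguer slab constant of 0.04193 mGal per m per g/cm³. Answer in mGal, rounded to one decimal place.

-37.3

Δg_SB(A) = 979105.71 − 979431.94 + 0.3086×1176.2 − 0.04193×1.98×1176.2 = -60.90 mGal
Δg_SB(B) = 978962.60 − 979431.94 + 0.3086×1645.3 − 0.04193×1.98×1645.3 = -98.20 mGal
Difference = -98.20 − (-60.90) = -37.30 mGal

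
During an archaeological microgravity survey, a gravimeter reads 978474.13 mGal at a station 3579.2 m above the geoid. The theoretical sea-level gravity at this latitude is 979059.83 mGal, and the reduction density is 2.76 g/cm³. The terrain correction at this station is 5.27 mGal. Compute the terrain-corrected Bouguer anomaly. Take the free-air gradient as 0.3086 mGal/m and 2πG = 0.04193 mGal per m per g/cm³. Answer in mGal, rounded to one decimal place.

109.9

Free-air correction = 0.3086 × 3579.2 = 1104.54 mGal
Free-air anomaly = 978474.13 − 979059.83 + (1104.54) = 518.84 mGal
Bouguer slab correction = 0.04193 × 2.76 × 3579.2 = 414.21 mGal
Simple Bouguer anomaly = 518.84 − (414.21) = 104.63 mGal
Complete Bouguer anomaly = 104.63 + 5.27 = 109.90 mGal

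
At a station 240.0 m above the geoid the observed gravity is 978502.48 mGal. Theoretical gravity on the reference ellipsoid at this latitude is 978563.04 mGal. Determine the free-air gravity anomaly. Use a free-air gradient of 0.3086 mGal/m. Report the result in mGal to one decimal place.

Free-air correction = 0.3086 × 240.0 = 74.06 mGal
Free-air anomaly = 978502.48 − 978563.04 + (74.06) = 13.50 mGal

13.5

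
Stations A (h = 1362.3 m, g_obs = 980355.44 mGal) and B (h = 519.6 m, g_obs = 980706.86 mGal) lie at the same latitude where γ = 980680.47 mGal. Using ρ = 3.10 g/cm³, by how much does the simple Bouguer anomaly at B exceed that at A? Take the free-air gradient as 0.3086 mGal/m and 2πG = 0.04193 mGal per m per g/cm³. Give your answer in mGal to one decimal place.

200.9

Δg_SB(A) = 980355.44 − 980680.47 + 0.3086×1362.3 − 0.04193×3.10×1362.3 = -81.70 mGal
Δg_SB(B) = 980706.86 − 980680.47 + 0.3086×519.6 − 0.04193×3.10×519.6 = 119.20 mGal
Difference = 119.20 − (-81.70) = 200.90 mGal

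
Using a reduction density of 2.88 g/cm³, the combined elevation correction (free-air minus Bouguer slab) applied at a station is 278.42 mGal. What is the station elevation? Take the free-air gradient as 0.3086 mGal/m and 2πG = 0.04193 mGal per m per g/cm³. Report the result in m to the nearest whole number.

Combined gradient = 0.3086 − 0.04193 × 2.88 = 0.1878416 mGal/m
h = 278.42 / 0.1878416 = 1482.21 m

1482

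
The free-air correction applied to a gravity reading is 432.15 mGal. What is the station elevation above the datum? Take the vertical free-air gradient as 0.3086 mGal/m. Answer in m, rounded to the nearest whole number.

1400

h = 432.15 / 0.3086 = 1400.36 m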